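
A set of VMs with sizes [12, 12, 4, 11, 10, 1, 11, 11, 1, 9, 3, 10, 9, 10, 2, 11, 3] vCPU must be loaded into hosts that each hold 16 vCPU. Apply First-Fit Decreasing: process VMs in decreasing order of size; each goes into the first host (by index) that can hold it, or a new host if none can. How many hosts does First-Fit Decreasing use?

Sorted descending: 12, 12, 11, 11, 11, 11, 10, 10, 10, 9, 9, 4, 3, 3, 2, 1, 1.
Put 12 vCPU in host 1; 4 vCPU remain.
Put 12 vCPU in host 2; 4 vCPU remain.
Put 11 vCPU in host 3; 5 vCPU remain.
Put 11 vCPU in host 4; 5 vCPU remain.
Put 11 vCPU in host 5; 5 vCPU remain.
Put 11 vCPU in host 6; 5 vCPU remain.
Put 10 vCPU in host 7; 6 vCPU remain.
Put 10 vCPU in host 8; 6 vCPU remain.
Put 10 vCPU in host 9; 6 vCPU remain.
Put 9 vCPU in host 10; 7 vCPU remain.
Put 9 vCPU in host 11; 7 vCPU remain.
Put 4 vCPU in host 1; 0 vCPU remain.
Put 3 vCPU in host 2; 1 vCPU remain.
Put 3 vCPU in host 3; 2 vCPU remain.
Put 2 vCPU in host 3; 0 vCPU remain.
Put 1 vCPU in host 2; 0 vCPU remain.
Put 1 vCPU in host 4; 4 vCPU remain.

11 hosts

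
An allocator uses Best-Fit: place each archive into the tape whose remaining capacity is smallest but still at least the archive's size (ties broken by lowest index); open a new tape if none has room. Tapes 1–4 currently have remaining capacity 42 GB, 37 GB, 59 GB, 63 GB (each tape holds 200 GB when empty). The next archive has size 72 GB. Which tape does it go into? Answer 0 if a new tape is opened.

0

No tape has ≥ 72 GB free, so a new tape is opened.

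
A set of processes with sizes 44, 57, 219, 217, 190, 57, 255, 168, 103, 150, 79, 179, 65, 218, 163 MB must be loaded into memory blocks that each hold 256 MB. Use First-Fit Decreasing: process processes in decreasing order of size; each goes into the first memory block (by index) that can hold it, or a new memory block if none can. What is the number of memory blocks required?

Sorted descending: 255, 219, 218, 217, 190, 179, 168, 163, 150, 103, 79, 65, 57, 57, 44.
memory block 1: place 255 MB, 1 MB left
memory block 2: place 219 MB, 37 MB left
memory block 3: place 218 MB, 38 MB left
memory block 4: place 217 MB, 39 MB left
memory block 5: place 190 MB, 66 MB left
memory block 6: place 179 MB, 77 MB left
memory block 7: place 168 MB, 88 MB left
memory block 8: place 163 MB, 93 MB left
memory block 9: place 150 MB, 106 MB left
memory block 9: place 103 MB, 3 MB left
memory block 7: place 79 MB, 9 MB left
memory block 5: place 65 MB, 1 MB left
memory block 6: place 57 MB, 20 MB left
memory block 8: place 57 MB, 36 MB left
memory block 10: place 44 MB, 212 MB left
Final memory blocks: [255] [219] [218] [217] [190,65] [179,57] [168,79] [163,57] [150,103] [44].

10 memory blocks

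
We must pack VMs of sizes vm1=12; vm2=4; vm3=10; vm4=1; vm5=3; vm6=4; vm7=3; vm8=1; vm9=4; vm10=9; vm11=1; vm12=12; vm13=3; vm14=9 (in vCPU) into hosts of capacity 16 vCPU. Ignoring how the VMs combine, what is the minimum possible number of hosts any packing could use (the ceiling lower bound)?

5

Total size = 12 + 4 + 10 + 1 + 3 + 4 + 3 + 1 + 4 + 9 + 1 + 12 + 3 + 9 = 76 vCPU.
⌈76 / 16⌉ = 5.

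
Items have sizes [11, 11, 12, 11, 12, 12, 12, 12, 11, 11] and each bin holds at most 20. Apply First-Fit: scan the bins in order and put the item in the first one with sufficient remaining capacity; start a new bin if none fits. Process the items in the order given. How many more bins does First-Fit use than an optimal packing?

0

First-Fit: [11] [11] [12] [11] [12] [12] [12] [12] [11] [11] → 10 bins.
10 items exceed 10 (half the capacity), and no two of those can share a bin, so at least 10 bins are needed.
So 10 is already optimal.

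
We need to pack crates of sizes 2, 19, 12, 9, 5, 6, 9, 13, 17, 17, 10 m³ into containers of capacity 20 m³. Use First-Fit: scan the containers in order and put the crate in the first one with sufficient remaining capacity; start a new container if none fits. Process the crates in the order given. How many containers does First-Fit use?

Put 2 m³ in container 1; 18 m³ remain.
Put 19 m³ in container 2; 1 m³ remain.
Put 12 m³ in container 1; 6 m³ remain.
Put 9 m³ in container 3; 11 m³ remain.
Put 5 m³ in container 1; 1 m³ remain.
Put 6 m³ in container 3; 5 m³ remain.
Put 9 m³ in container 4; 11 m³ remain.
Put 13 m³ in container 5; 7 m³ remain.
Put 17 m³ in container 6; 3 m³ remain.
Put 17 m³ in container 7; 3 m³ remain.
Put 10 m³ in container 4; 1 m³ remain.
Final containers: [2,12,5] [19] [9,6] [9,10] [13] [17] [17].

7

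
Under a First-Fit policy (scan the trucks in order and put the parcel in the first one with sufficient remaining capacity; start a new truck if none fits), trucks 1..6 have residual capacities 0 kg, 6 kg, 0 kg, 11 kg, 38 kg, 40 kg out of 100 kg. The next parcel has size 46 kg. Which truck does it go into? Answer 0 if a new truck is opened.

0

No truck has ≥ 46 kg free, so a new truck is opened.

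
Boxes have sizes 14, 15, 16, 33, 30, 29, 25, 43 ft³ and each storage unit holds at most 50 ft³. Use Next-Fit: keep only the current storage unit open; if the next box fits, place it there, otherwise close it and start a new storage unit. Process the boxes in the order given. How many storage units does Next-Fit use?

6

storage unit 1: place 14 ft³, 36 ft³ left
storage unit 1: place 15 ft³, 21 ft³ left
storage unit 1: place 16 ft³, 5 ft³ left
storage unit 2: place 33 ft³, 17 ft³ left
storage unit 3: place 30 ft³, 20 ft³ left
storage unit 4: place 29 ft³, 21 ft³ left
storage unit 5: place 25 ft³, 25 ft³ left
storage unit 6: place 43 ft³, 7 ft³ left
Final storage units: [14,15,16] [33] [30] [29] [25] [43].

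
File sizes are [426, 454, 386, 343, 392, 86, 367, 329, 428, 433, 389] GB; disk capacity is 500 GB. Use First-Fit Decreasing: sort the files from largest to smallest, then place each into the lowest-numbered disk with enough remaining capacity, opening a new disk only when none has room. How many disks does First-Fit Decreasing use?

10 disks

Sorted descending: 454, 433, 428, 426, 392, 389, 386, 367, 343, 329, 86.
454 GB → disk 1 (remaining 46 GB)
433 GB → disk 2 (remaining 67 GB)
428 GB → disk 3 (remaining 72 GB)
426 GB → disk 4 (remaining 74 GB)
392 GB → disk 5 (remaining 108 GB)
389 GB → disk 6 (remaining 111 GB)
386 GB → disk 7 (remaining 114 GB)
367 GB → disk 8 (remaining 133 GB)
343 GB → disk 9 (remaining 157 GB)
329 GB → disk 10 (remaining 171 GB)
86 GB → disk 5 (remaining 22 GB)
Final disks: [454] [433] [428] [426] [392,86] [389] [386] [367] [343] [329].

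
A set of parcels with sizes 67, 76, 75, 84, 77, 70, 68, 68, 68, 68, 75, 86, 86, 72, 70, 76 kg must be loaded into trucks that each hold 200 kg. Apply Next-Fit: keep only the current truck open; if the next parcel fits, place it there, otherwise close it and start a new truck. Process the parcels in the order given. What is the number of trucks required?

8 trucks

Put 67 kg in truck 1; 133 kg remain.
Put 76 kg in truck 1; 57 kg remain.
Put 75 kg in truck 2; 125 kg remain.
Put 84 kg in truck 2; 41 kg remain.
Put 77 kg in truck 3; 123 kg remain.
Put 70 kg in truck 3; 53 kg remain.
Put 68 kg in truck 4; 132 kg remain.
Put 68 kg in truck 4; 64 kg remain.
Put 68 kg in truck 5; 132 kg remain.
Put 68 kg in truck 5; 64 kg remain.
Put 75 kg in truck 6; 125 kg remain.
Put 86 kg in truck 6; 39 kg remain.
Put 86 kg in truck 7; 114 kg remain.
Put 72 kg in truck 7; 42 kg remain.
Put 70 kg in truck 8; 130 kg remain.
Put 76 kg in truck 8; 54 kg remain.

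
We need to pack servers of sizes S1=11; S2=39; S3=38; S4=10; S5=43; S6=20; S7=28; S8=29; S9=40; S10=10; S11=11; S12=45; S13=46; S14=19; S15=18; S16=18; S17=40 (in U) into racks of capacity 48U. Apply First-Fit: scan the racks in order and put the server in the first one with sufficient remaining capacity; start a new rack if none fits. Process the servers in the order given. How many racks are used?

S1 (11U) → rack 1 (remaining 37U)
S2 (39U) → rack 2 (remaining 9U)
S3 (38U) → rack 3 (remaining 10U)
S4 (10U) → rack 1 (remaining 27U)
S5 (43U) → rack 4 (remaining 5U)
S6 (20U) → rack 1 (remaining 7U)
S7 (28U) → rack 5 (remaining 20U)
S8 (29U) → rack 6 (remaining 19U)
S9 (40U) → rack 7 (remaining 8U)
S10 (10U) → rack 3 (remaining 0U)
S11 (11U) → rack 5 (remaining 9U)
S12 (45U) → rack 8 (remaining 3U)
S13 (46U) → rack 9 (remaining 2U)
S14 (19U) → rack 6 (remaining 0U)
S15 (18U) → rack 10 (remaining 30U)
S16 (18U) → rack 10 (remaining 12U)
S17 (40U) → rack 11 (remaining 8U)

11 racks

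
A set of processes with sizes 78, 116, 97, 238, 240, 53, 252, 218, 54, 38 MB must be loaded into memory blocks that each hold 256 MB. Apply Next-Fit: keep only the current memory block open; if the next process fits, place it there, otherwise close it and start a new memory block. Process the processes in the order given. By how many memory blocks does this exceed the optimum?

2

Next-Fit: [78,116] [97] [238] [240] [53] [252] [218] [54,38] → 8 memory blocks.
Total size 1384 MB; any packing needs at least ⌈1384/256⌉ = 6 memory blocks.
An optimal packing achieves that bound: [252] [240] [238] [218,38] [116,97] [78,54,53] → 6 memory blocks.
Excess: 8 − 6 = 2.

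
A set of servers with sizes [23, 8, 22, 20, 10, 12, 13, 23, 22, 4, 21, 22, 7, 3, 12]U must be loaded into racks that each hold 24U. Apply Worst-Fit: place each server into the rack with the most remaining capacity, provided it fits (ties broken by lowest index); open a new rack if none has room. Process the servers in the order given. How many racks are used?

11

rack 1: place 23U, 1U left
rack 2: place 8U, 16U left
rack 3: place 22U, 2U left
rack 4: place 20U, 4U left
rack 2: place 10U, 6U left
rack 5: place 12U, 12U left
rack 6: place 13U, 11U left
rack 7: place 23U, 1U left
rack 8: place 22U, 2U left
rack 5: place 4U, 8U left
rack 9: place 21U, 3U left
rack 10: place 22U, 2U left
rack 6: place 7U, 4U left
rack 5: place 3U, 5U left
rack 11: place 12U, 12U left
Final racks: [23] [8,10] [22] [20] [12,4,3] [13,7] [23] [22] [21] [22] [12].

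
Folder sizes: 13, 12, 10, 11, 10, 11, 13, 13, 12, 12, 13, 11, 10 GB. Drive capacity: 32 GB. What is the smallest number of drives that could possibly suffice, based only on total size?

Total size = 13 + 12 + 10 + 11 + 10 + 11 + 13 + 13 + 12 + 12 + 13 + 11 + 10 = 151 GB.
⌈151 / 32⌉ = 5.

5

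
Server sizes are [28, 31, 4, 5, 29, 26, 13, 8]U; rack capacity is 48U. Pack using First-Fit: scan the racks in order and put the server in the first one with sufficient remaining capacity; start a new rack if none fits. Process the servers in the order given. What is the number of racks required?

4 racks

28U → rack 1 (remaining 20U)
31U → rack 2 (remaining 17U)
4U → rack 1 (remaining 16U)
5U → rack 1 (remaining 11U)
29U → rack 3 (remaining 19U)
26U → rack 4 (remaining 22U)
13U → rack 2 (remaining 4U)
8U → rack 1 (remaining 3U)
Final racks: [28,4,5,8] [31,13] [29] [26].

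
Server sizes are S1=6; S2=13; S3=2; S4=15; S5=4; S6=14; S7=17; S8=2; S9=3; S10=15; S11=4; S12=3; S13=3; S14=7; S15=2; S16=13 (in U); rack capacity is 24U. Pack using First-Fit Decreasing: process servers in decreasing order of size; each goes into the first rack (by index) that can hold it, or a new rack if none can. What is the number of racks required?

Sorted descending: 17, 15, 15, 14, 13, 13, 7, 6, 4, 4, 3, 3, 3, 2, 2, 2.
Put 17U in rack 1; 7U remain.
Put 15U in rack 2; 9U remain.
Put 15U in rack 3; 9U remain.
Put 14U in rack 4; 10U remain.
Put 13U in rack 5; 11U remain.
Put 13U in rack 6; 11U remain.
Put 7U in rack 1; 0U remain.
Put 6U in rack 2; 3U remain.
Put 4U in rack 3; 5U remain.
Put 4U in rack 3; 1U remain.
Put 3U in rack 2; 0U remain.
Put 3U in rack 4; 7U remain.
Put 3U in rack 4; 4U remain.
Put 2U in rack 4; 2U remain.
Put 2U in rack 4; 0U remain.
Put 2U in rack 5; 9U remain.

6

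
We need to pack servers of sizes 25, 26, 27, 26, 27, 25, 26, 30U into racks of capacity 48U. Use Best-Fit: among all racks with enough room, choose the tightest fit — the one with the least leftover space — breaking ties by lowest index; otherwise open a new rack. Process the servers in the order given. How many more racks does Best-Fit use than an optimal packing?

Best-Fit: [25] [26] [27] [26] [27] [25] [26] [30] → 8 racks.
8 servers exceed 24U (half the capacity), and no two of those can share a rack, so at least 8 racks are needed.
So 8 is already optimal.

0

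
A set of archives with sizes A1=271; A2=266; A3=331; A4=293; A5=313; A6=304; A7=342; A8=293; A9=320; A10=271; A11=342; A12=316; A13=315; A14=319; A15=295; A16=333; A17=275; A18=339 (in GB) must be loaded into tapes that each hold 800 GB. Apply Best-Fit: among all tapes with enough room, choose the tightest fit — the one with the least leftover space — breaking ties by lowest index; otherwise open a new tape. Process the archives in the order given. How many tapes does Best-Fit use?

9

tape 1: place A1 (271 GB), 529 GB left
tape 1: place A2 (266 GB), 263 GB left
tape 2: place A3 (331 GB), 469 GB left
tape 2: place A4 (293 GB), 176 GB left
tape 3: place A5 (313 GB), 487 GB left
tape 3: place A6 (304 GB), 183 GB left
tape 4: place A7 (342 GB), 458 GB left
tape 4: place A8 (293 GB), 165 GB left
tape 5: place A9 (320 GB), 480 GB left
tape 5: place A10 (271 GB), 209 GB left
tape 6: place A11 (342 GB), 458 GB left
tape 6: place A12 (316 GB), 142 GB left
tape 7: place A13 (315 GB), 485 GB left
tape 7: place A14 (319 GB), 166 GB left
tape 8: place A15 (295 GB), 505 GB left
tape 8: place A16 (333 GB), 172 GB left
tape 9: place A17 (275 GB), 525 GB left
tape 9: place A18 (339 GB), 186 GB left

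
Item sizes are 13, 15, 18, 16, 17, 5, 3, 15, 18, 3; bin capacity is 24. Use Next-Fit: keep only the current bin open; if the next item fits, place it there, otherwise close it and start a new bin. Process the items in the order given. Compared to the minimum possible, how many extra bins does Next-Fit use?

0

Next-Fit: [13] [15] [18] [16] [17,5] [3,15] [18,3] → 7 bins.
7 items exceed 12 (half the capacity), and no two of those can share a bin, so at least 7 bins are needed.
So 7 is already optimal.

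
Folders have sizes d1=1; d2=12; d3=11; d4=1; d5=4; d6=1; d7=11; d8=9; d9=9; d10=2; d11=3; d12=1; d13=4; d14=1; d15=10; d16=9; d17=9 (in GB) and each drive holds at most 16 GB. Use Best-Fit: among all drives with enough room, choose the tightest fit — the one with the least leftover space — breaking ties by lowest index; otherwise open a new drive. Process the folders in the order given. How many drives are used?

8

drive 1: place d1 (1 GB), 15 GB left
drive 1: place d2 (12 GB), 3 GB left
drive 2: place d3 (11 GB), 5 GB left
drive 1: place d4 (1 GB), 2 GB left
drive 2: place d5 (4 GB), 1 GB left
drive 2: place d6 (1 GB), 0 GB left
drive 3: place d7 (11 GB), 5 GB left
drive 4: place d8 (9 GB), 7 GB left
drive 5: place d9 (9 GB), 7 GB left
drive 1: place d10 (2 GB), 0 GB left
drive 3: place d11 (3 GB), 2 GB left
drive 3: place d12 (1 GB), 1 GB left
drive 4: place d13 (4 GB), 3 GB left
drive 3: place d14 (1 GB), 0 GB left
drive 6: place d15 (10 GB), 6 GB left
drive 7: place d16 (9 GB), 7 GB left
drive 8: place d17 (9 GB), 7 GB left
Final drives: [1,12,1,2] [11,4,1] [11,3,1,1] [9,4] [9] [10] [9] [9].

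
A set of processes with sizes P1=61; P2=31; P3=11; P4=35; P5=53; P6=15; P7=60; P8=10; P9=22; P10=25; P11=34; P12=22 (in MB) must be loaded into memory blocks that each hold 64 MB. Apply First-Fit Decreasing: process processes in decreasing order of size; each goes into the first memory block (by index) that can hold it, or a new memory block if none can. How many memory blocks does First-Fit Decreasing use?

7

Sorted descending: 61, 60, 53, 35, 34, 31, 25, 22, 22, 15, 11, 10.
61 MB → memory block 1 (remaining 3 MB)
60 MB → memory block 2 (remaining 4 MB)
53 MB → memory block 3 (remaining 11 MB)
35 MB → memory block 4 (remaining 29 MB)
34 MB → memory block 5 (remaining 30 MB)
31 MB → memory block 6 (remaining 33 MB)
25 MB → memory block 4 (remaining 4 MB)
22 MB → memory block 5 (remaining 8 MB)
22 MB → memory block 6 (remaining 11 MB)
15 MB → memory block 7 (remaining 49 MB)
11 MB → memory block 3 (remaining 0 MB)
10 MB → memory block 6 (remaining 1 MB)
Final memory blocks: [61] [60] [53,11] [35,25] [34,22] [31,22,10] [15].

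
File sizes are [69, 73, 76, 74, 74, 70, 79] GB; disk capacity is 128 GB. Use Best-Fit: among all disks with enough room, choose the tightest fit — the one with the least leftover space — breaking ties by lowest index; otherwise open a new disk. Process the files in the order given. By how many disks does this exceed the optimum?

0

Best-Fit: [69] [73] [76] [74] [74] [70] [79] → 7 disks.
7 files exceed 64 GB (half the capacity), and no two of those can share a disk, so at least 7 disks are needed.
So 7 is already optimal.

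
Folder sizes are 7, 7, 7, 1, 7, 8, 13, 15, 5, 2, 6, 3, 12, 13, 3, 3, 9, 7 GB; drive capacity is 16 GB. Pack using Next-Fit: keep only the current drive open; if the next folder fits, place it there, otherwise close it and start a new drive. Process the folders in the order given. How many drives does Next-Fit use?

10

Put 7 GB in drive 1; 9 GB remain.
Put 7 GB in drive 1; 2 GB remain.
Put 7 GB in drive 2; 9 GB remain.
Put 1 GB in drive 2; 8 GB remain.
Put 7 GB in drive 2; 1 GB remain.
Put 8 GB in drive 3; 8 GB remain.
Put 13 GB in drive 4; 3 GB remain.
Put 15 GB in drive 5; 1 GB remain.
Put 5 GB in drive 6; 11 GB remain.
Put 2 GB in drive 6; 9 GB remain.
Put 6 GB in drive 6; 3 GB remain.
Put 3 GB in drive 6; 0 GB remain.
Put 12 GB in drive 7; 4 GB remain.
Put 13 GB in drive 8; 3 GB remain.
Put 3 GB in drive 8; 0 GB remain.
Put 3 GB in drive 9; 13 GB remain.
Put 9 GB in drive 9; 4 GB remain.
Put 7 GB in drive 10; 9 GB remain.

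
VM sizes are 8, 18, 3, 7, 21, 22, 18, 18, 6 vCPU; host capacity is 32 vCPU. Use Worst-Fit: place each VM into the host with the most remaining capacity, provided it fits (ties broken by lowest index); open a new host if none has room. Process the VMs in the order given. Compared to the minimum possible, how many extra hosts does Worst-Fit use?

Worst-Fit: [8,18,3] [7,21] [22] [18,6] [18] → 5 hosts.
5 VMs exceed 16 vCPU (half the capacity), and no two of those can share a host, so at least 5 hosts are needed.
So 5 is already optimal.

0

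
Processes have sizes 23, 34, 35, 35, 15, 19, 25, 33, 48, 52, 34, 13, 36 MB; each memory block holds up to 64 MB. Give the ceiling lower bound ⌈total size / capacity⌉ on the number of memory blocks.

7

Total size = 23 + 34 + 35 + 35 + 15 + 19 + 25 + 33 + 48 + 52 + 34 + 13 + 36 = 402 MB.
⌈402 / 64⌉ = 7.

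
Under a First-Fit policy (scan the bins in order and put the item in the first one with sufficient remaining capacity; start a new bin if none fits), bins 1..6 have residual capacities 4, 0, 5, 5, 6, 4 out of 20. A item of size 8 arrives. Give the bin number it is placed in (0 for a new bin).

No bin has ≥ 8 free, so a new bin is opened.

0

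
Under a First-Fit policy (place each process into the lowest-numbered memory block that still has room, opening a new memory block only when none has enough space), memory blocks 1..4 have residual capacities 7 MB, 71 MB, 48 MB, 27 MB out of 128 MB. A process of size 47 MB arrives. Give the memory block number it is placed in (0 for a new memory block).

Memory blocks with room: memory block 2 (71 MB), memory block 3 (48 MB).
The first with room is memory block 2.

2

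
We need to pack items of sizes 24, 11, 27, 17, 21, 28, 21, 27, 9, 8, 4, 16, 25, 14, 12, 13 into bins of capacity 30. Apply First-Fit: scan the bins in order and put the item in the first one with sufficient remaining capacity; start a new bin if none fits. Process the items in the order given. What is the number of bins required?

10 bins

bin 1: place 24, 6 left
bin 2: place 11, 19 left
bin 3: place 27, 3 left
bin 2: place 17, 2 left
bin 4: place 21, 9 left
bin 5: place 28, 2 left
bin 6: place 21, 9 left
bin 7: place 27, 3 left
bin 4: place 9, 0 left
bin 6: place 8, 1 left
bin 1: place 4, 2 left
bin 8: place 16, 14 left
bin 9: place 25, 5 left
bin 8: place 14, 0 left
bin 10: place 12, 18 left
bin 10: place 13, 5 left
Final bins: [24,4] [11,17] [27] [21,9] [28] [21,8] [27] [16,14] [25] [12,13].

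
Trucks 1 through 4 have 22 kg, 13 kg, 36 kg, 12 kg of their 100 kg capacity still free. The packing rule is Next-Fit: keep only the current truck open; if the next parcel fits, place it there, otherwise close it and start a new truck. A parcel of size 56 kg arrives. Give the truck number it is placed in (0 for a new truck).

Next-Fit only looks at truck 4, which has 12 kg free.
56 kg does not fit, so a new truck is opened.

0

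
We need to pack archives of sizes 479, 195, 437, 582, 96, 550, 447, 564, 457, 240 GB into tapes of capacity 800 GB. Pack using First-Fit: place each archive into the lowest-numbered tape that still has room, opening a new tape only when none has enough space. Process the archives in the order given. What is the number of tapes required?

tape 1: place 479 GB, 321 GB left
tape 1: place 195 GB, 126 GB left
tape 2: place 437 GB, 363 GB left
tape 3: place 582 GB, 218 GB left
tape 1: place 96 GB, 30 GB left
tape 4: place 550 GB, 250 GB left
tape 5: place 447 GB, 353 GB left
tape 6: place 564 GB, 236 GB left
tape 7: place 457 GB, 343 GB left
tape 2: place 240 GB, 123 GB left

7 tapes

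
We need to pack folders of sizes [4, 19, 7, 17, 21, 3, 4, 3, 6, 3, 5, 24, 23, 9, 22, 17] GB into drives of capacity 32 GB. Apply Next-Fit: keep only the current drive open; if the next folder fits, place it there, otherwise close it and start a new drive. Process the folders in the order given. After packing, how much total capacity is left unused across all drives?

69

drive 1: place 4 GB, 28 GB left
drive 1: place 19 GB, 9 GB left
drive 1: place 7 GB, 2 GB left
drive 2: place 17 GB, 15 GB left
drive 3: place 21 GB, 11 GB left
drive 3: place 3 GB, 8 GB left
drive 3: place 4 GB, 4 GB left
drive 3: place 3 GB, 1 GB left
drive 4: place 6 GB, 26 GB left
drive 4: place 3 GB, 23 GB left
drive 4: place 5 GB, 18 GB left
drive 5: place 24 GB, 8 GB left
drive 6: place 23 GB, 9 GB left
drive 6: place 9 GB, 0 GB left
drive 7: place 22 GB, 10 GB left
drive 8: place 17 GB, 15 GB left
8 drives × 32 GB = 256 GB; used 187 GB; unused 69 GB.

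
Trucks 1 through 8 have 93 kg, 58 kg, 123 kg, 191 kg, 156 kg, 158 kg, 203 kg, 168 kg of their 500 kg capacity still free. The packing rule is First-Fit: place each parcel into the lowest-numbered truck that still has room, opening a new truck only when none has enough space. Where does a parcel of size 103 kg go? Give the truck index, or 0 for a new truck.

Trucks with room: truck 3 (123 kg), truck 4 (191 kg), truck 5 (156 kg), truck 6 (158 kg), truck 7 (203 kg), truck 8 (168 kg).
The first with room is truck 3.

3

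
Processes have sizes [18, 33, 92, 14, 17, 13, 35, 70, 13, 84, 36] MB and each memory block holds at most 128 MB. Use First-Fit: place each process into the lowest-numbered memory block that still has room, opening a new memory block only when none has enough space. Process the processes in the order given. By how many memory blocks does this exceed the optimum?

0

First-Fit: [18,33,14,17,13,13] [92,35] [70,36] [84] → 4 memory blocks.
Total size 425 MB; any packing needs at least ⌈425/128⌉ = 4 memory blocks.
So 4 is already optimal.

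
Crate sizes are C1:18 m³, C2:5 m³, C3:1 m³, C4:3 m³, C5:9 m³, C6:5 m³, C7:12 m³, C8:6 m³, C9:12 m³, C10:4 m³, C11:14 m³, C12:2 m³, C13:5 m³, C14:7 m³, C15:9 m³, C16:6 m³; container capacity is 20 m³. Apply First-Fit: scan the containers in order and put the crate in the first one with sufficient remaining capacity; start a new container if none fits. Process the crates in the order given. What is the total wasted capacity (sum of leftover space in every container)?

22

C1 (18 m³) → container 1 (remaining 2 m³)
C2 (5 m³) → container 2 (remaining 15 m³)
C3 (1 m³) → container 1 (remaining 1 m³)
C4 (3 m³) → container 2 (remaining 12 m³)
C5 (9 m³) → container 2 (remaining 3 m³)
C6 (5 m³) → container 3 (remaining 15 m³)
C7 (12 m³) → container 3 (remaining 3 m³)
C8 (6 m³) → container 4 (remaining 14 m³)
C9 (12 m³) → container 4 (remaining 2 m³)
C10 (4 m³) → container 5 (remaining 16 m³)
C11 (14 m³) → container 5 (remaining 2 m³)
C12 (2 m³) → container 2 (remaining 1 m³)
C13 (5 m³) → container 6 (remaining 15 m³)
C14 (7 m³) → container 6 (remaining 8 m³)
C15 (9 m³) → container 7 (remaining 11 m³)
C16 (6 m³) → container 6 (remaining 2 m³)
7 containers × 20 m³ = 140 m³; used 118 m³; unused 22 m³.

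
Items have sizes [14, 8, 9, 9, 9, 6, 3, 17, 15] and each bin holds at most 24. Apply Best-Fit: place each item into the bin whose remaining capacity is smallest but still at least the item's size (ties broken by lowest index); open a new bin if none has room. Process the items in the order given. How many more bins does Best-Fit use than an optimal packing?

Best-Fit: [14,8] [9,9,6] [9,3] [17] [15] → 5 bins.
Total size 90; any packing needs at least ⌈90/24⌉ = 4 bins.
An optimal packing achieves that bound: [17,6] [15,9] [14,9] [9,8,3] → 4 bins.
Excess: 5 − 4 = 1.

1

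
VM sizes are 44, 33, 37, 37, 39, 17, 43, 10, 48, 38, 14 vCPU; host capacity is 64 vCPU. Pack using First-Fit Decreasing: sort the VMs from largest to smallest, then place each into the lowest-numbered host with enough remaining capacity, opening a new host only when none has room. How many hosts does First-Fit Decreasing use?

8 hosts

Sorted descending: 48, 44, 43, 39, 38, 37, 37, 33, 17, 14, 10.
Put 48 vCPU in host 1; 16 vCPU remain.
Put 44 vCPU in host 2; 20 vCPU remain.
Put 43 vCPU in host 3; 21 vCPU remain.
Put 39 vCPU in host 4; 25 vCPU remain.
Put 38 vCPU in host 5; 26 vCPU remain.
Put 37 vCPU in host 6; 27 vCPU remain.
Put 37 vCPU in host 7; 27 vCPU remain.
Put 33 vCPU in host 8; 31 vCPU remain.
Put 17 vCPU in host 2; 3 vCPU remain.
Put 14 vCPU in host 1; 2 vCPU remain.
Put 10 vCPU in host 3; 11 vCPU remain.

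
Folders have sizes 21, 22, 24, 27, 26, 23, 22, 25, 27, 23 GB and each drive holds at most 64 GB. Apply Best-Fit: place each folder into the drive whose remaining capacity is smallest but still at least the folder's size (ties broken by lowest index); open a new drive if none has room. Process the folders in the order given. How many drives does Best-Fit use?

drive 1: place 21 GB, 43 GB left
drive 1: place 22 GB, 21 GB left
drive 2: place 24 GB, 40 GB left
drive 2: place 27 GB, 13 GB left
drive 3: place 26 GB, 38 GB left
drive 3: place 23 GB, 15 GB left
drive 4: place 22 GB, 42 GB left
drive 4: place 25 GB, 17 GB left
drive 5: place 27 GB, 37 GB left
drive 5: place 23 GB, 14 GB left
Final drives: [21,22] [24,27] [26,23] [22,25] [27,23].

5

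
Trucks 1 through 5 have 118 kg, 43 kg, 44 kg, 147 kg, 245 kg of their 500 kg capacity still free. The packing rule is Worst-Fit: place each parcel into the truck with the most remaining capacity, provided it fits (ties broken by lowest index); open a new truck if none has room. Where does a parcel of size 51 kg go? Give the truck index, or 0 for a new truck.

5

Trucks with room: truck 1 (118 kg), truck 4 (147 kg), truck 5 (245 kg).
Most room is truck 5 with 245 kg free.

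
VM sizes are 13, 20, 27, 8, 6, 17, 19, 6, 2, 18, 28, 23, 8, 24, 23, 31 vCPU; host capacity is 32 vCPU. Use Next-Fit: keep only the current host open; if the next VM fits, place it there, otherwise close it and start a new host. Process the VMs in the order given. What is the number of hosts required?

13 vCPU → host 1 (remaining 19 vCPU)
20 vCPU → host 2 (remaining 12 vCPU)
27 vCPU → host 3 (remaining 5 vCPU)
8 vCPU → host 4 (remaining 24 vCPU)
6 vCPU → host 4 (remaining 18 vCPU)
17 vCPU → host 4 (remaining 1 vCPU)
19 vCPU → host 5 (remaining 13 vCPU)
6 vCPU → host 5 (remaining 7 vCPU)
2 vCPU → host 5 (remaining 5 vCPU)
18 vCPU → host 6 (remaining 14 vCPU)
28 vCPU → host 7 (remaining 4 vCPU)
23 vCPU → host 8 (remaining 9 vCPU)
8 vCPU → host 8 (remaining 1 vCPU)
24 vCPU → host 9 (remaining 8 vCPU)
23 vCPU → host 10 (remaining 9 vCPU)
31 vCPU → host 11 (remaining 1 vCPU)
Final hosts: [13] [20] [27] [8,6,17] [19,6,2] [18] [28] [23,8] [24] [23] [31].

11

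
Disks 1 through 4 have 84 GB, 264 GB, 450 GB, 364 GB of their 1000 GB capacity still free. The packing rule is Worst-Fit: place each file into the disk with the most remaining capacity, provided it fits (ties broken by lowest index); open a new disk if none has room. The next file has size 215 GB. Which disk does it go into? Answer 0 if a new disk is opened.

3

Disks with room: disk 2 (264 GB), disk 3 (450 GB), disk 4 (364 GB).
Most room is disk 3 with 450 GB free.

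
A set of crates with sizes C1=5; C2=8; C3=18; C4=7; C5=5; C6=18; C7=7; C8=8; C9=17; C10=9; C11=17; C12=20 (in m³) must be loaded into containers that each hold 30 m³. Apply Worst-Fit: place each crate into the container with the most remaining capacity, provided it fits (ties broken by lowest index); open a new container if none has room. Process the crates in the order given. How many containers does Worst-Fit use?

Put C1 (5 m³) in container 1; 25 m³ remain.
Put C2 (8 m³) in container 1; 17 m³ remain.
Put C3 (18 m³) in container 2; 12 m³ remain.
Put C4 (7 m³) in container 1; 10 m³ remain.
Put C5 (5 m³) in container 2; 7 m³ remain.
Put C6 (18 m³) in container 3; 12 m³ remain.
Put C7 (7 m³) in container 3; 5 m³ remain.
Put C8 (8 m³) in container 1; 2 m³ remain.
Put C9 (17 m³) in container 4; 13 m³ remain.
Put C10 (9 m³) in container 4; 4 m³ remain.
Put C11 (17 m³) in container 5; 13 m³ remain.
Put C12 (20 m³) in container 6; 10 m³ remain.
Final containers: [5,8,7,8] [18,5] [18,7] [17,9] [17] [20].

6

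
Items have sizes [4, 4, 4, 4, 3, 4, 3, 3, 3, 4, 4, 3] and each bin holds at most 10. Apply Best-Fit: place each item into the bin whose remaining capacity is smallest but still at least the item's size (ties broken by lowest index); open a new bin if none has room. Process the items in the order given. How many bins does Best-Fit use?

5 bins

Put 4 in bin 1; 6 remain.
Put 4 in bin 1; 2 remain.
Put 4 in bin 2; 6 remain.
Put 4 in bin 2; 2 remain.
Put 3 in bin 3; 7 remain.
Put 4 in bin 3; 3 remain.
Put 3 in bin 3; 0 remain.
Put 3 in bin 4; 7 remain.
Put 3 in bin 4; 4 remain.
Put 4 in bin 4; 0 remain.
Put 4 in bin 5; 6 remain.
Put 3 in bin 5; 3 remain.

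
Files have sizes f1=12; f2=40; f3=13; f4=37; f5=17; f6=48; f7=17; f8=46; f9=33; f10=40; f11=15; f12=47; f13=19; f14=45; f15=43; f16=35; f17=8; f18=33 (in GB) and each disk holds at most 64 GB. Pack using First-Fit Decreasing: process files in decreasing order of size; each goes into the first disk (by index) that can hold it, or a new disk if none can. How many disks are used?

Sorted descending: 48, 47, 46, 45, 43, 40, 40, 37, 35, 33, 33, 19, 17, 17, 15, 13, 12, 8.
48 GB → disk 1 (remaining 16 GB)
47 GB → disk 2 (remaining 17 GB)
46 GB → disk 3 (remaining 18 GB)
45 GB → disk 4 (remaining 19 GB)
43 GB → disk 5 (remaining 21 GB)
40 GB → disk 6 (remaining 24 GB)
40 GB → disk 7 (remaining 24 GB)
37 GB → disk 8 (remaining 27 GB)
35 GB → disk 9 (remaining 29 GB)
33 GB → disk 10 (remaining 31 GB)
33 GB → disk 11 (remaining 31 GB)
19 GB → disk 4 (remaining 0 GB)
17 GB → disk 2 (remaining 0 GB)
17 GB → disk 3 (remaining 1 GB)
15 GB → disk 1 (remaining 1 GB)
13 GB → disk 5 (remaining 8 GB)
12 GB → disk 6 (remaining 12 GB)
8 GB → disk 5 (remaining 0 GB)
Final disks: [48,15] [47,17] [46,17] [45,19] [43,13,8] [40,12] [40] [37] [35] [33] [33].

11 disks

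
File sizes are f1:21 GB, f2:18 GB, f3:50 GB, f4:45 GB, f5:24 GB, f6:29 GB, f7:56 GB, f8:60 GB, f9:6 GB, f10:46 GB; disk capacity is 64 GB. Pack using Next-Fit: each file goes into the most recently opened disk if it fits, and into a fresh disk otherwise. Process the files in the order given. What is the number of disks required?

disk 1: place f1 (21 GB), 43 GB left
disk 1: place f2 (18 GB), 25 GB left
disk 2: place f3 (50 GB), 14 GB left
disk 3: place f4 (45 GB), 19 GB left
disk 4: place f5 (24 GB), 40 GB left
disk 4: place f6 (29 GB), 11 GB left
disk 5: place f7 (56 GB), 8 GB left
disk 6: place f8 (60 GB), 4 GB left
disk 7: place f9 (6 GB), 58 GB left
disk 7: place f10 (46 GB), 12 GB left
Final disks: [21,18] [50] [45] [24,29] [56] [60] [6,46].

7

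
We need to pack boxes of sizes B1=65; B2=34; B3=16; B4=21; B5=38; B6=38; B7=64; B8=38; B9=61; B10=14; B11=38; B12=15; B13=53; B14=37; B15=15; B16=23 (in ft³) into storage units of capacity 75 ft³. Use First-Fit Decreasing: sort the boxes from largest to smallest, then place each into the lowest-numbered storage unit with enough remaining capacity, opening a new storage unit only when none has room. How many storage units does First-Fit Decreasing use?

9 storage units

Sorted descending: 65, 64, 61, 53, 38, 38, 38, 38, 37, 34, 23, 21, 16, 15, 15, 14.
65 ft³ → storage unit 1 (remaining 10 ft³)
64 ft³ → storage unit 2 (remaining 11 ft³)
61 ft³ → storage unit 3 (remaining 14 ft³)
53 ft³ → storage unit 4 (remaining 22 ft³)
38 ft³ → storage unit 5 (remaining 37 ft³)
38 ft³ → storage unit 6 (remaining 37 ft³)
38 ft³ → storage unit 7 (remaining 37 ft³)
38 ft³ → storage unit 8 (remaining 37 ft³)
37 ft³ → storage unit 5 (remaining 0 ft³)
34 ft³ → storage unit 6 (remaining 3 ft³)
23 ft³ → storage unit 7 (remaining 14 ft³)
21 ft³ → storage unit 4 (remaining 1 ft³)
16 ft³ → storage unit 8 (remaining 21 ft³)
15 ft³ → storage unit 8 (remaining 6 ft³)
15 ft³ → storage unit 9 (remaining 60 ft³)
14 ft³ → storage unit 3 (remaining 0 ft³)
Final storage units: [65] [64] [61,14] [53,21] [38,37] [38,34] [38,23] [38,16,15] [15].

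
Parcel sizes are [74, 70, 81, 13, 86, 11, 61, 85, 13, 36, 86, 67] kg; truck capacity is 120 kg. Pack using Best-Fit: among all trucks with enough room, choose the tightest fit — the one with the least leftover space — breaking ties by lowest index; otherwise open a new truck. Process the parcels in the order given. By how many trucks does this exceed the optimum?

0

Best-Fit: [74,36] [70] [81,13,11,13] [86] [61] [85] [86] [67] → 8 trucks.
8 parcels exceed 60 kg (half the capacity), and no two of those can share a truck, so at least 8 trucks are needed.
So 8 is already optimal.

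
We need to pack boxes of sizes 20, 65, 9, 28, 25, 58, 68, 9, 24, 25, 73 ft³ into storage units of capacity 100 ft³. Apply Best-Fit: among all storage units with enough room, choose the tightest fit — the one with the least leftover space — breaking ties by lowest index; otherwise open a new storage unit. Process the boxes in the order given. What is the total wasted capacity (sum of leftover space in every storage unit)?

96

storage unit 1: place 20 ft³, 80 ft³ left
storage unit 1: place 65 ft³, 15 ft³ left
storage unit 1: place 9 ft³, 6 ft³ left
storage unit 2: place 28 ft³, 72 ft³ left
storage unit 2: place 25 ft³, 47 ft³ left
storage unit 3: place 58 ft³, 42 ft³ left
storage unit 4: place 68 ft³, 32 ft³ left
storage unit 4: place 9 ft³, 23 ft³ left
storage unit 3: place 24 ft³, 18 ft³ left
storage unit 2: place 25 ft³, 22 ft³ left
storage unit 5: place 73 ft³, 27 ft³ left
5 storage units × 100 ft³ = 500 ft³; used 404 ft³; unused 96 ft³.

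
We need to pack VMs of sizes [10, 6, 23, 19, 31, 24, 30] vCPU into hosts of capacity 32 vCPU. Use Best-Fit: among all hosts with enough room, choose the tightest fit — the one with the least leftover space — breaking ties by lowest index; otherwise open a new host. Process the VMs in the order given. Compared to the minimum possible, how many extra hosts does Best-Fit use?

Best-Fit: [10,6] [23] [19] [31] [24] [30] → 6 hosts.
Total size 143 vCPU; any packing needs at least ⌈143/32⌉ = 5 hosts.
An optimal packing achieves that bound: [31] [30] [24,6] [23] [19,10] → 5 hosts.
Excess: 6 − 5 = 1.

1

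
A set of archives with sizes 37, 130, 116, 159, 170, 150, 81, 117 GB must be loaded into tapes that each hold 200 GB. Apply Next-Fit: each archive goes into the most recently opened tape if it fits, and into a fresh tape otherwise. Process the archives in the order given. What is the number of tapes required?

tape 1: place 37 GB, 163 GB left
tape 1: place 130 GB, 33 GB left
tape 2: place 116 GB, 84 GB left
tape 3: place 159 GB, 41 GB left
tape 4: place 170 GB, 30 GB left
tape 5: place 150 GB, 50 GB left
tape 6: place 81 GB, 119 GB left
tape 6: place 117 GB, 2 GB left

6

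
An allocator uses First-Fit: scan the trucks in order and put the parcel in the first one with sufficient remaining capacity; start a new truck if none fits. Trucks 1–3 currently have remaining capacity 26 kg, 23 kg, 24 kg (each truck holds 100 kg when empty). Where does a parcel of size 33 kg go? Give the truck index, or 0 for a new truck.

No truck has ≥ 33 kg free, so a new truck is opened.

0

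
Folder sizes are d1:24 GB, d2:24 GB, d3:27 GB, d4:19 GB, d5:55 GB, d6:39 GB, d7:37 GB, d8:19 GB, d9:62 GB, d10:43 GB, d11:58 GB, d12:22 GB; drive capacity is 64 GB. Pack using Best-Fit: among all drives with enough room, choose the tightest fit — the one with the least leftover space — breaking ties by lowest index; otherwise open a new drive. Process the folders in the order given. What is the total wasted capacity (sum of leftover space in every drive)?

83

drive 1: place d1 (24 GB), 40 GB left
drive 1: place d2 (24 GB), 16 GB left
drive 2: place d3 (27 GB), 37 GB left
drive 2: place d4 (19 GB), 18 GB left
drive 3: place d5 (55 GB), 9 GB left
drive 4: place d6 (39 GB), 25 GB left
drive 5: place d7 (37 GB), 27 GB left
drive 4: place d8 (19 GB), 6 GB left
drive 6: place d9 (62 GB), 2 GB left
drive 7: place d10 (43 GB), 21 GB left
drive 8: place d11 (58 GB), 6 GB left
drive 5: place d12 (22 GB), 5 GB left
8 drives × 64 GB = 512 GB; used 429 GB; unused 83 GB.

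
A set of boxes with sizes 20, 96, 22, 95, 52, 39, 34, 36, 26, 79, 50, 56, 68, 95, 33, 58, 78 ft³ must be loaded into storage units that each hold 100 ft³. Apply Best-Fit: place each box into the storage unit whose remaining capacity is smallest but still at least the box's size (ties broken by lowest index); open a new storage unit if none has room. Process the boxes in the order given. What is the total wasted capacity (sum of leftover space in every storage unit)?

163

20 ft³ → storage unit 1 (remaining 80 ft³)
96 ft³ → storage unit 2 (remaining 4 ft³)
22 ft³ → storage unit 1 (remaining 58 ft³)
95 ft³ → storage unit 3 (remaining 5 ft³)
52 ft³ → storage unit 1 (remaining 6 ft³)
39 ft³ → storage unit 4 (remaining 61 ft³)
34 ft³ → storage unit 4 (remaining 27 ft³)
36 ft³ → storage unit 5 (remaining 64 ft³)
26 ft³ → storage unit 4 (remaining 1 ft³)
79 ft³ → storage unit 6 (remaining 21 ft³)
50 ft³ → storage unit 5 (remaining 14 ft³)
56 ft³ → storage unit 7 (remaining 44 ft³)
68 ft³ → storage unit 8 (remaining 32 ft³)
95 ft³ → storage unit 9 (remaining 5 ft³)
33 ft³ → storage unit 7 (remaining 11 ft³)
58 ft³ → storage unit 10 (remaining 42 ft³)
78 ft³ → storage unit 11 (remaining 22 ft³)
11 storage units × 100 ft³ = 1100 ft³; used 937 ft³; unused 163 ft³.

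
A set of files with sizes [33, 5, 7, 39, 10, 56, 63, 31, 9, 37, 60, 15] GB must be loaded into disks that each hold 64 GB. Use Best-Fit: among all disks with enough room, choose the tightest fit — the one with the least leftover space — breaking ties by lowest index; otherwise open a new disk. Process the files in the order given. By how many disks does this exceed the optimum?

1

Best-Fit: [33,5,7,10,9] [39,15] [56] [63] [31] [37] [60] → 7 disks.
Total size 365 GB; any packing needs at least ⌈365/64⌉ = 6 disks.
An optimal packing achieves that bound: [63] [60] [56,7] [39,15,10] [37,9,5] [33,31] → 6 disks.
Excess: 7 − 6 = 1.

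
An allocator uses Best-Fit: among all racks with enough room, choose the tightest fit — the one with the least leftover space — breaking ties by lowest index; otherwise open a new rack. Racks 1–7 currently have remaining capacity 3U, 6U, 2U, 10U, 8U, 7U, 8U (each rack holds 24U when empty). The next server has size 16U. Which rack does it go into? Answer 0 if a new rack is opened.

0

No rack has ≥ 16U free, so a new rack is opened.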